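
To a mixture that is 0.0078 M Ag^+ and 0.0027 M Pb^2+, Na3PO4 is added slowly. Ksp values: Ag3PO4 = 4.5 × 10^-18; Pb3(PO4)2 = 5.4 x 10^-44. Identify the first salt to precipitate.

Pb3(PO4)2

Precipitation of each salt starts when its ion product equals its Ksp.
For Ag3PO4: 4.5 × 10^-18 = (0.0078)^3 × [PO4^3-]  ⇒  [PO4^3-] = 9.5 × 10^-12 M.
For Pb3(PO4)2: 5.4 x 10^-44 = (0.0027)^3 × [PO4^3-]^2  ⇒  [PO4^3-] = 1.7 × 10^-18 M.
The salt with the lower threshold [PO4^3-] precipitates first: Pb3(PO4)2.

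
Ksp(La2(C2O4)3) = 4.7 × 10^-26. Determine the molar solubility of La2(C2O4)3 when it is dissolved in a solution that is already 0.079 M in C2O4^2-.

s = 4.9 x 10^-12 M

La2(C2O4)3(s) <=> 2 La^3+ + 3 C2O4^2-
Ksp = [La^3+]^2[C2O4^2-]^3
Let s = moles of La2(C2O4)3 that dissolve per litre. [La^3+] = 2s, [C2O4^2-] = 0.079 + 3s ≈ 0.079 (since the C2O4^2- already present dominates).
Ksp ≈ (2s)^2 × (0.079)^3
s = 4.9 x 10^-12 M
Check: 3s = 1.5 × 10^-11 ≪ 0.079, so the approximation is valid.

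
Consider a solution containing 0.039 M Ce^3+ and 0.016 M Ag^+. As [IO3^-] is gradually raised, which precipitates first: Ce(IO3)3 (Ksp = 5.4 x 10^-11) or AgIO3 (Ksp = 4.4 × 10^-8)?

AgIO3

Each salt begins to precipitate when Q = Ksp, i.e. when [IO3^-] reaches its threshold.
For Ce(IO3)3: 5.4 x 10^-11 = 0.039 × [IO3^-]^3  ⇒  [IO3^-] = 1.1 × 10^-3 M.
For AgIO3: 4.4 × 10^-8 = 0.016 × [IO3^-]  ⇒  [IO3^-] = 2.8 × 10^-6 M.
The salt with the lower threshold [IO3^-] precipitates first: AgIO3.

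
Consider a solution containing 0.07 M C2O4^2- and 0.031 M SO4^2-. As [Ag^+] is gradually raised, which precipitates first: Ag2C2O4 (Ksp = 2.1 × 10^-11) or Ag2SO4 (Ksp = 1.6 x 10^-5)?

Ag2C2O4

Precipitation of each salt starts when its ion product equals its Ksp.
For Ag2C2O4: 2.1 × 10^-11 = 0.07 × [Ag^+]^2  ⇒  [Ag^+] = 1.7 x 10^-5 M.
For Ag2SO4: 1.6 x 10^-5 = 0.031 × [Ag^+]^2  ⇒  [Ag^+] = 2.3 × 10^-2 M.
The salt with the lower threshold [Ag^+] precipitates first: Ag2C2O4.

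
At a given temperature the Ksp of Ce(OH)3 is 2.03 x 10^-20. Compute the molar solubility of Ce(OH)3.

s ≈ 5.24 × 10^-6 M

Ce(OH)3(s) <=> Ce^3+ + 3 OH^-
Ksp = [Ce^3+][OH^-]^3
For each mole of Ce(OH)3 that dissolves: [Ce^3+] = s, [OH^-] = 3s.
Substituting: Ksp = s(3s)^3 = 27s^4
Solving, s = (2.03 x 10^-20/27)^(1/4) = 5.24 × 10^-6 M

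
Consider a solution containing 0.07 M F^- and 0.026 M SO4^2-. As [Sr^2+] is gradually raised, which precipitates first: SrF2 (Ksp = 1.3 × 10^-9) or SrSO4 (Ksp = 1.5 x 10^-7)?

SrF2

Each salt begins to precipitate when Q = Ksp, i.e. when [Sr^2+] reaches its threshold.
For SrF2: 1.3 × 10^-9 = (0.07)^2 × [Sr^2+]  ⇒  [Sr^2+] = 2.7 × 10^-7 M.
For SrSO4: 1.5 x 10^-7 = 0.026 × [Sr^2+]  ⇒  [Sr^2+] = 5.8 × 10^-6 M.
The salt with the lower threshold [Sr^2+] precipitates first: SrF2.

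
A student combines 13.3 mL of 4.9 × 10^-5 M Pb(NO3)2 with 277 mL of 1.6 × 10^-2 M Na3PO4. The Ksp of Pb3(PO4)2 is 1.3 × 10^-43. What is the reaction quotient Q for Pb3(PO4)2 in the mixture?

Total volume = 13.3 + 277 = 290.3 mL.
[Pb^2+] = 4.9 × 10^-5 × (13.3/290.3) = 2.24 × 10^-6 M
[PO4^3-] = 1.6 × 10^-2 × (277/290.3) = 1.53 × 10^-2 M
Pb3(PO4)2(s) ⇌ 3 Pb^2+(aq) + 2 PO4^3-(aq), so Q = [Pb^2+]^3[PO4^3-]^2
Q = (2.24 x 10^-6)^3(1.53 × 10^-2)^2 = 2.6 x 10^-21
Q > Ksp, so Pb3(PO4)2 will precipitate.

Q = 2.6 x 10^-21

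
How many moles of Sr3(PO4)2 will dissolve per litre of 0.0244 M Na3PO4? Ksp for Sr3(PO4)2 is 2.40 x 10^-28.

Sr3(PO4)2(s) ⇌ 3 Sr^2+ + 2 PO4^3-
Ksp = [Sr^2+]^3[PO4^3-]^2
Let s be the molar solubility in this solution. [Sr^2+] = 3s, [PO4^3-] = 0.0244 + 2s ≈ 0.0244 (Ksp is small, so little additional dissolves).
Ksp ≈ (3s)^3 × (0.0244)^2
s = 2.46 × 10^-9 M
Check: 2s = 4.9 x 10^-9 ≪ 0.0244, so the approximation is valid.

2.46 x 10^-9 M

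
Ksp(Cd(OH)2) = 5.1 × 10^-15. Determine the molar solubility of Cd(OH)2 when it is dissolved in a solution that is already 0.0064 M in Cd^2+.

s ≈ 4.5 x 10^-7 M

Cd(OH)2(s) ⇌ Cd^2+ + 2 OH^-
Ksp = [Cd^2+][OH^-]^2
Let s = moles of Cd(OH)2 that dissolve per litre. [Cd^2+] = 0.0064 + s ≈ 0.0064, [OH^-] = 2s (since the Cd^2+ already present dominates).
Ksp ≈ 0.0064 × (2s)^2
s = 4.5 × 10^-7 M
Check: s = 4.5 × 10^-7 ≪ 0.0064, so the approximation is valid.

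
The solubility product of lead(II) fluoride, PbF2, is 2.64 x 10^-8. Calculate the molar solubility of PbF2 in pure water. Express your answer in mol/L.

1.88 × 10^-3 M

PbF2(s) ⇌ Pb^2+(aq) + 2 F^-(aq)
Ksp = [Pb^2+][F^-]^2
Let s = molar solubility. Then [Pb^2+] = s and [F^-] = 2s.
Ksp = s(2s)^2 = 4s^3
s^3 = 2.64 x 10^-8 / 4, so s = 1.88 x 10^-3 M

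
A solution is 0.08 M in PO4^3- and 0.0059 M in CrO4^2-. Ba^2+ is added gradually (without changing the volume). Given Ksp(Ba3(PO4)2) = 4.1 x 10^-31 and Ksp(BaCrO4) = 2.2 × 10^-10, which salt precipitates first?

Each salt begins to precipitate when Q = Ksp, i.e. when [Ba^2+] reaches its threshold.
For Ba3(PO4)2: 4.1 x 10^-31 = (0.08)^2 × [Ba^2+]^3  ⇒  [Ba^2+] = 4.0 x 10^-10 M.
For BaCrO4: 2.2 × 10^-10 = 0.0059 × [Ba^2+]  ⇒  [Ba^2+] = 3.7 x 10^-8 M.
The salt with the lower threshold [Ba^2+] precipitates first: Ba3(PO4)2.

Ba3(PO4)2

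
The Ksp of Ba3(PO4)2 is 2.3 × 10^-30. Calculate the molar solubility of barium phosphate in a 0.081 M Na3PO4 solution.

s ≈ 2.4 x 10^-10 M

Ba3(PO4)2(s) ⇌ 3 Ba^2+(aq) + 2 PO4^3-(aq)
Ksp = [Ba^2+]^3[PO4^3-]^2
Let s = moles of Ba3(PO4)2 that dissolve per litre. [Ba^2+] = 3s, [PO4^3-] = 0.081 + 2s ≈ 0.081 (since PO4^3- from Na3PO4 dominates).
Ksp ≈ (3s)^3 × (0.081)^2
s = 2.4 × 10^-10 M
Check: 2s = 4.7 × 10^-10 ≪ 0.081, so the approximation is valid.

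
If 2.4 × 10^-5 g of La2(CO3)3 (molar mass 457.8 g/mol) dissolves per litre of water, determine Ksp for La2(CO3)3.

Ksp ≈ 4.3 × 10^-35

Molar solubility s = (2.4 x 10^-5 g/L) / (457.8 g/mol) = 5.24 x 10^-8 M.
La2(CO3)3(s) ⇌ 2 La^3+(aq) + 3 CO3^2-(aq)
Let s = molar solubility. Then [La^3+] = 2s and [CO3^2-] = 3s.
Ksp = [La^3+]^2[CO3^2-]^3
Substituting: Ksp = (2s)^2(3s)^3 = 108s^5
Ksp = 108 × (5.24 x 10^-8)^5 = 4.3 × 10^-35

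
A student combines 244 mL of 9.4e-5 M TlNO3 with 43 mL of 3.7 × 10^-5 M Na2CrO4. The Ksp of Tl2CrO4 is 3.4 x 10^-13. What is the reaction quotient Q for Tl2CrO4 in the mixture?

Total volume = 244 + 43 = 287 mL.
[Tl^+] = 9.4 × 10^-5 × (244/287) = 7.99 × 10^-5 M
[CrO4^2-] = 3.7 × 10^-5 × (43/287) = 5.54 x 10^-6 M
Tl2CrO4(s) ⇌ 2 Tl^+ + CrO4^2-, so Q = [Tl^+]^2[CrO4^2-]
Q = (7.99 x 10^-5)^2(5.54 × 10^-6) = 3.5 × 10^-14
Q < Ksp, so no precipitate of Tl2CrO4 forms.

Q = 3.5 × 10^-14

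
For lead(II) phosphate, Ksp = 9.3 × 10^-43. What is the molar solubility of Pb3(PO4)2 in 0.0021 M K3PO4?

Pb3(PO4)2(s) ⇌ 3 Pb^2+ + 2 PO4^3-
Ksp = [Pb^2+]^3[PO4^3-]^2
Let s be the molar solubility in this solution. [Pb^2+] = 3s, [PO4^3-] = 0.0021 + 2s ≈ 0.0021 (common-ion effect: PO4^3- is already 0.0021 M).
Ksp ≈ (3s)^3 × (0.0021)^2
s = 2.0 x 10^-13 M
Check: 2s = 4.0 x 10^-13 ≪ 0.0021, so the approximation is valid.

2.0 × 10^-13 M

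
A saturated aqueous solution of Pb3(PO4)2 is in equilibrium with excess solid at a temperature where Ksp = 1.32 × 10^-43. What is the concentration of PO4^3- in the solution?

[PO4^3-] = 2.08 × 10^-9 M

Pb3(PO4)2(s) ⇌ 3 Pb^2+ + 2 PO4^3-
Ksp = [Pb^2+]^3[PO4^3-]^2
Let s = molar solubility. Then [Pb^2+] = 3s and [PO4^3-] = 2s.
Substituting: Ksp = (3s)^3(2s)^2 = 108s^5
Solving, s = (1.32 × 10^-43/108)^(1/5) = 1.041 × 10^-9 M
[PO4^3-] = 2s = 2.08 × 10^-9 M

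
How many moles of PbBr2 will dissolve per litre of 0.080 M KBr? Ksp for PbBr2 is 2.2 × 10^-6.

PbBr2(s) ⇌ Pb^2+ + 2 Br^-
Ksp = [Pb^2+][Br^-]^2
Let s = moles of PbBr2 that dissolve per litre. [Pb^2+] = s, [Br^-] = 0.080 + 2s ≈ 0.080 (Ksp is small, so little additional dissolves).
Ksp ≈ s × (0.080)^2
s = 3.4 × 10^-4 M
Check: 2s = 6.9 x 10^-4 ≪ 0.080, so the approximation is valid.

3.4 x 10^-4 M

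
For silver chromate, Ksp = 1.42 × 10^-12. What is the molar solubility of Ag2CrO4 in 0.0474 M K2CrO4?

2.74 x 10^-6 M

Ag2CrO4(s) <=> 2 Ag^+(aq) + CrO4^2-(aq)
Ksp = [Ag^+]^2[CrO4^2-]
Let s be the molar solubility in this solution. [Ag^+] = 2s, [CrO4^2-] = 0.0474 + s ≈ 0.0474 (Ksp is small, so little additional dissolves).
Ksp ≈ (2s)^2 × 0.0474
s = 2.74 x 10^-6 M
Check: s = 2.7 × 10^-6 ≪ 0.0474, so the approximation is valid.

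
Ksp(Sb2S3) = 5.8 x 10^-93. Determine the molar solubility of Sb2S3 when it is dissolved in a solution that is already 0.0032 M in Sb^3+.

2.8e-30 M

Sb2S3(s) ⇌ 2 Sb^3+ + 3 S^2-
Ksp = [Sb^3+]^2[S^2-]^3
Let s = moles of Sb2S3 that dissolve per litre. [Sb^3+] = 0.0032 + 2s ≈ 0.0032, [S^2-] = 3s (common-ion effect: Sb^3+ is already 0.0032 M).
Ksp ≈ (0.0032)^2 × (3s)^3
s = 2.8 × 10^-30 M
Check: 2s = 5.5 x 10^-30 ≪ 0.0032, so the approximation is valid.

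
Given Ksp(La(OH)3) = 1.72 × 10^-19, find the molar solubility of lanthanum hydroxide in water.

s = 8.93 × 10^-6 M

La(OH)3(s) ⇌ La^3+ + 3 OH^-
Ksp = [La^3+][OH^-]^3
Let s = molar solubility. Then [La^3+] = s and [OH^-] = 3s.
So Ksp = s × (3s)^3 = 27s^4
s = (1.72 × 10^-19 / 27)^(1/4) = 8.93 × 10^-6 M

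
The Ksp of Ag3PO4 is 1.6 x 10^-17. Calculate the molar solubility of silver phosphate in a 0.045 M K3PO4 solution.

Ag3PO4(s) <=> 3 Ag^+(aq) + PO4^3-(aq)
Ksp = [Ag^+]^3[PO4^3-]
Let s be the molar solubility in this solution. [Ag^+] = 3s, [PO4^3-] = 0.045 + s ≈ 0.045 (common-ion effect: PO4^3- is already 0.045 M).
Ksp ≈ (3s)^3 × 0.045
s = 2.4 × 10^-6 M
Check: s = 2.4 x 10^-6 ≪ 0.045, so the approximation is valid.

s ≈ 2.4 × 10^-6 M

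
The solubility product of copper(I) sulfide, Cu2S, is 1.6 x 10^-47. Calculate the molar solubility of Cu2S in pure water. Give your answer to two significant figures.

Cu2S(s) <=> 2 Cu^+ + S^2-
Ksp = [Cu^+]^2[S^2-]
Let s = molar solubility. Then [Cu^+] = 2s and [S^2-] = s.
Substituting: Ksp = (2s)^2s = 4s^3
Solving, s = (1.6 x 10^-47/4)^(1/3) = 1.6 × 10^-16 M

1.6e-16 M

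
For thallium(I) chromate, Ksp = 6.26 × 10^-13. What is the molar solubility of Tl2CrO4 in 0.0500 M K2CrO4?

Tl2CrO4(s) <=> 2 Tl^+ + CrO4^2-
Ksp = [Tl^+]^2[CrO4^2-]
Let s be the molar solubility in this solution. [Tl^+] = 2s, [CrO4^2-] = 0.0500 + s ≈ 0.0500 (since CrO4^2- from K2CrO4 dominates).
Ksp ≈ (2s)^2 × 0.0500
s = 1.77 × 10^-6 M
Check: s = 1.8 x 10^-6 ≪ 0.0500, so the approximation is valid.

1.77 × 10^-6 M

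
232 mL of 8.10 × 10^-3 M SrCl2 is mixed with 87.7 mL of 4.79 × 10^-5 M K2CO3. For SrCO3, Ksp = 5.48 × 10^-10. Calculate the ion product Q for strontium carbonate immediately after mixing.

Total volume = 232 + 87.7 = 319.7 mL.
[Sr^2+] = 8.10 x 10^-3 × (232/319.7) = 5.878 x 10^-3 M
[CO3^2-] = 4.79 x 10^-5 × (87.7/319.7) = 1.314 × 10^-5 M
SrCO3(s) ⇌ Sr^2+(aq) + CO3^2-(aq), so Q = [Sr^2+][CO3^2-]
Q = (5.878 x 10^-3)(1.314 x 10^-5) = 7.72 x 10^-8
Q > Ksp, so SrCO3 will precipitate.

7.72 × 10^-8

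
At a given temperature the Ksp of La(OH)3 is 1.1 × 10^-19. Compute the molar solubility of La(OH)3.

La(OH)3(s) <=> La^3+ + 3 OH^-
Ksp = [La^3+][OH^-]^3
With molar solubility s: [La^3+] = s, [OH^-] = 3s.
Substituting: Ksp = s(3s)^3 = 27s^4
s = (1.1 × 10^-19 / 27)^(1/4) = 8.0 x 10^-6 M

s = 8.0 x 10^-6 M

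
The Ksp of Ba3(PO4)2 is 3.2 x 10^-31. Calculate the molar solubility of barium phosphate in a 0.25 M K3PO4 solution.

Ba3(PO4)2(s) ⇌ 3 Ba^2+(aq) + 2 PO4^3-(aq)
Ksp = [Ba^2+]^3[PO4^3-]^2
Let s be the molar solubility in this solution. [Ba^2+] = 3s, [PO4^3-] = 0.25 + 2s ≈ 0.25 (Ksp is small, so little additional dissolves).
Ksp ≈ (3s)^3 × (0.25)^2
s = 5.7 × 10^-11 M
Check: 2s = 1.1 × 10^-10 ≪ 0.25, so the approximation is valid.

s ≈ 5.7e-11 M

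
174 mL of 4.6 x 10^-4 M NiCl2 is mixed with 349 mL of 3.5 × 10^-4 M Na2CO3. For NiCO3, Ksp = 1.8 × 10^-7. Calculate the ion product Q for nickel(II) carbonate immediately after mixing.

Total volume = 174 + 349 = 523 mL.
[Ni^2+] = 4.6 × 10^-4 × (174/523) = 1.53 × 10^-4 M
[CO3^2-] = 3.5 × 10^-4 × (349/523) = 2.34 × 10^-4 M
NiCO3(s) ⇌ Ni^2+(aq) + CO3^2-(aq), so Q = [Ni^2+][CO3^2-]
Q = (1.53 × 10^-4)(2.34 x 10^-4) = 3.6 × 10^-8
Q < Ksp, so no precipitate of NiCO3 forms.

Q ≈ 3.6e-8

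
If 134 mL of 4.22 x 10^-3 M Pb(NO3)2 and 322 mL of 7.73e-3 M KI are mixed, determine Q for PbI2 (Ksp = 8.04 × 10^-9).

Total volume = 134 + 322 = 456 mL.
[Pb^2+] = 4.22 × 10^-3 × (134/456) = 1.240 x 10^-3 M
[I^-] = 7.73 x 10^-3 × (322/456) = 5.458 × 10^-3 M
PbI2(s) <=> Pb^2+(aq) + 2 I^-(aq), so Q = [Pb^2+][I^-]^2
Q = (1.240 × 10^-3)(5.458 × 10^-3)^2 = 3.69 x 10^-8
Q > Ksp, so PbI2 will precipitate.

3.69 × 10^-8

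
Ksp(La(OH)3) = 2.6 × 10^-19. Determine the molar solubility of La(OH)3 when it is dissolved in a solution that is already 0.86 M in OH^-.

La(OH)3(s) ⇌ La^3+(aq) + 3 OH^-(aq)
Ksp = [La^3+][OH^-]^3
If s mol/L dissolves here, [La^3+] = s, [OH^-] = 0.86 + 3s ≈ 0.86 (Ksp is small, so little additional dissolves).
Ksp ≈ s × (0.86)^3
s = 4.1 × 10^-19 M
Check: 3s = 1.2 × 10^-18 ≪ 0.86, so the approximation is valid.

s ≈ 4.1 × 10^-19 M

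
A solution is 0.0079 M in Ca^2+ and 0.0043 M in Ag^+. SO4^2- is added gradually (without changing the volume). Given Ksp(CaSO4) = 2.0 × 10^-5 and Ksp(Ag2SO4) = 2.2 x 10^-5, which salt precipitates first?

Each salt begins to precipitate when Q = Ksp, i.e. when [SO4^2-] reaches its threshold.
For CaSO4: 2.0 × 10^-5 = 0.0079 × [SO4^2-]  ⇒  [SO4^2-] = 2.5 × 10^-3 M.
For Ag2SO4: 2.2 x 10^-5 = (0.0043)^2 × [SO4^2-]  ⇒  [SO4^2-] = 1.2 M.
The salt with the lower threshold [SO4^2-] precipitates first: CaSO4.

CaSO4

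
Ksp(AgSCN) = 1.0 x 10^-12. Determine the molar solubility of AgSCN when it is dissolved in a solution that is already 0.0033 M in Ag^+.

3.0 × 10^-10 M

AgSCN(s) <=> Ag^+(aq) + SCN^-(aq)
Ksp = [Ag^+][SCN^-]
Let s = moles of AgSCN that dissolve per litre. [Ag^+] = 0.0033 + s ≈ 0.0033, [SCN^-] = s (since the Ag^+ already present dominates).
Ksp ≈ 0.0033 × s
s = 3.0 x 10^-10 M
Check: s = 3.0 x 10^-10 ≪ 0.0033, so the approximation is valid.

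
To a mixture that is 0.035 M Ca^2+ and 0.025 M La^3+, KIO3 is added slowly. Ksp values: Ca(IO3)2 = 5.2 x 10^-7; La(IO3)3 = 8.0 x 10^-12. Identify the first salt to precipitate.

La(IO3)3

Precipitation of each salt starts when its ion product equals its Ksp.
For Ca(IO3)2: 5.2 x 10^-7 = 0.035 × [IO3^-]^2  ⇒  [IO3^-] = 3.9 x 10^-3 M.
For La(IO3)3: 8.0 x 10^-12 = 0.025 × [IO3^-]^3  ⇒  [IO3^-] = 6.8 × 10^-4 M.
The salt with the lower threshold [IO3^-] precipitates first: La(IO3)3.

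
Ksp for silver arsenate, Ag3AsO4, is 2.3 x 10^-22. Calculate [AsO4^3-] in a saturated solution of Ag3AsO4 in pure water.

[AsO4^3-] = 1.7e-6 M

Ag3AsO4(s) ⇌ 3 Ag^+ + AsO4^3-
Ksp = [Ag^+]^3[AsO4^3-]
With molar solubility s: [Ag^+] = 3s, [AsO4^3-] = s.
Substituting: Ksp = (3s)^3s = 27s^4
Solving, s = (2.3 x 10^-22/27)^(1/4) = 1.71 × 10^-6 M
[AsO4^3-] = s = 1.7 × 10^-6 M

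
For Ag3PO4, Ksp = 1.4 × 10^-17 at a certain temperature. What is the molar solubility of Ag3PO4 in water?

Ag3PO4(s) <=> 3 Ag^+ + PO4^3-
Ksp = [Ag^+]^3[PO4^3-]
Let s = molar solubility. Then [Ag^+] = 3s and [PO4^3-] = s.
So Ksp = (3s)^3 × s = 27s^4
Solving, s = (1.4 × 10^-17/27)^(1/4) = 2.7 × 10^-5 M

2.7e-5 M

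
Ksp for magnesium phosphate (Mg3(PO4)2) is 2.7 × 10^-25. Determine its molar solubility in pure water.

Mg3(PO4)2(s) ⇌ 3 Mg^2+ + 2 PO4^3-
Ksp = [Mg^2+]^3[PO4^3-]^2
If s mol/L of Mg3(PO4)2 dissolves, [Mg^2+] = 3s and [PO4^3-] = 2s.
So Ksp = (3s)^3 × (2s)^2 = 108s^5
s = (2.7 × 10^-25 / 108)^(1/5) = 4.8 × 10^-6 M

4.8 x 10^-6 M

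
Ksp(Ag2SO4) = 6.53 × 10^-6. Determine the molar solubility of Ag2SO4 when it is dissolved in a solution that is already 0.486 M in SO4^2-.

Ag2SO4(s) <=> 2 Ag^+(aq) + SO4^2-(aq)
Ksp = [Ag^+]^2[SO4^2-]
If s mol/L dissolves here, [Ag^+] = 2s, [SO4^2-] = 0.486 + s ≈ 0.486 (since the SO4^2- already present dominates).
Ksp ≈ (2s)^2 × 0.486
s = 1.83 x 10^-3 M
Check: s = 1.8 × 10^-3 ≪ 0.486, so the approximation is valid.

1.83e-3 M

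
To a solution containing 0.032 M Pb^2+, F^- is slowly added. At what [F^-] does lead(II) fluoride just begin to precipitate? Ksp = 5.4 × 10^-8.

PbF2(s) ⇌ Pb^2+ + 2 F^-
Ksp = [Pb^2+][F^-]^2
Precipitation begins when Q = Ksp. With [Pb^2+] = 0.032 M:
5.4 × 10^-8 = (0.032) × [F^-]^2
[F^-] = (5.4 × 10^-8 / 3.2 × 10^-2)^(1/2) = 1.3 × 10^-3 M

[F^-] = 1.3e-3 M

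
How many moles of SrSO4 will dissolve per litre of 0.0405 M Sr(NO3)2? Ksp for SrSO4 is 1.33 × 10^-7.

SrSO4(s) ⇌ Sr^2+(aq) + SO4^2-(aq)
Ksp = [Sr^2+][SO4^2-]
Let s = moles of SrSO4 that dissolve per litre. [Sr^2+] = 0.0405 + s ≈ 0.0405, [SO4^2-] = s (Ksp is small, so little additional dissolves).
Ksp ≈ 0.0405 × s
s = 3.28 × 10^-6 M
Check: s = 3.3 x 10^-6 ≪ 0.0405, so the approximation is valid.

3.28 × 10^-6 M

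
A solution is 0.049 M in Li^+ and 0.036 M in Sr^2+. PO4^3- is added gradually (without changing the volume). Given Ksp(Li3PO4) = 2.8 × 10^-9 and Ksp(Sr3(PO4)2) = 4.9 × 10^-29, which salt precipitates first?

Each salt begins to precipitate when Q = Ksp, i.e. when [PO4^3-] reaches its threshold.
For Li3PO4: 2.8 × 10^-9 = (0.049)^3 × [PO4^3-]  ⇒  [PO4^3-] = 2.4 × 10^-5 M.
For Sr3(PO4)2: 4.9 × 10^-29 = (0.036)^3 × [PO4^3-]^2  ⇒  [PO4^3-] = 1.0 × 10^-12 M.
The salt with the lower threshold [PO4^3-] precipitates first: Sr3(PO4)2.

Sr3(PO4)2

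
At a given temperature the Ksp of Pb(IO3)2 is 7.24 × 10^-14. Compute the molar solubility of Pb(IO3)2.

s ≈ 2.63 x 10^-5 M

Pb(IO3)2(s) ⇌ Pb^2+ + 2 IO3^-
Ksp = [Pb^2+][IO3^-]^2
If s mol/L of Pb(IO3)2 dissolves, [Pb^2+] = s and [IO3^-] = 2s.
Substituting: Ksp = s(2s)^2 = 4s^3
s = (7.24 × 10^-14 / 4)^(1/3) = 2.63 × 10^-5 M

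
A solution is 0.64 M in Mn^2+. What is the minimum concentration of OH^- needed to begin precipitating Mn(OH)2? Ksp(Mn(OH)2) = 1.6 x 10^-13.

Mn(OH)2(s) ⇌ Mn^2+ + 2 OH^-
Ksp = [Mn^2+][OH^-]^2
Precipitation begins when Q = Ksp. With [Mn^2+] = 0.64 M:
1.6 x 10^-13 = (0.64) × [OH^-]^2
[OH^-] = (1.6 x 10^-13 / 6.4 x 10^-1)^(1/2) = 5.0 × 10^-7 M

5.0 × 10^-7 M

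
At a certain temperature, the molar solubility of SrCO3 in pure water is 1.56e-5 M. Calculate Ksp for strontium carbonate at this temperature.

SrCO3(s) ⇌ Sr^2+(aq) + CO3^2-(aq)
With molar solubility s: [Sr^2+] = s, [CO3^2-] = s.
Ksp = [Sr^2+][CO3^2-]
Ksp = s^2
With s = 1.56 × 10^-5: Ksp = 2.43 x 10^-10

Ksp ≈ 2.43 x 10^-10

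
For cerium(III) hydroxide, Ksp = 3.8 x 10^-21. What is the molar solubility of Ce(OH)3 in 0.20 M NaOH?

s ≈ 4.8 × 10^-19 M

Ce(OH)3(s) <=> Ce^3+ + 3 OH^-
Ksp = [Ce^3+][OH^-]^3
Let s = moles of Ce(OH)3 that dissolve per litre. [Ce^3+] = s, [OH^-] = 0.20 + 3s ≈ 0.20 (since OH^- from NaOH dominates).
Ksp ≈ s × (0.20)^3
s = 4.8 × 10^-19 M
Check: 3s = 1.4 × 10^-18 ≪ 0.20, so the approximation is valid.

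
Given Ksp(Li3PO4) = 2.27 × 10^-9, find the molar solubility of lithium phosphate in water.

s = 3.03 x 10^-3 M

Li3PO4(s) <=> 3 Li^+(aq) + PO4^3-(aq)
Ksp = [Li^+]^3[PO4^3-]
With molar solubility s: [Li^+] = 3s, [PO4^3-] = s.
Ksp = (3s)^3s = 27s^4
s = (2.27 × 10^-9 / 27)^(1/4) = 3.03 × 10^-3 M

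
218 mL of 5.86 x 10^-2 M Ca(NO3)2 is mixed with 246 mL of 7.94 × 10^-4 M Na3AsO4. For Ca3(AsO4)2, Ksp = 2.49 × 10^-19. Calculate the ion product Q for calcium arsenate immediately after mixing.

Total volume = 218 + 246 = 464 mL.
[Ca^2+] = 5.86 x 10^-2 × (218/464) = 2.753 × 10^-2 M
[AsO4^3-] = 7.94 × 10^-4 × (246/464) = 4.210 x 10^-4 M
Ca3(AsO4)2(s) <=> 3 Ca^2+ + 2 AsO4^3-, so Q = [Ca^2+]^3[AsO4^3-]^2
Q = (2.753 x 10^-2)^3(4.210 × 10^-4)^2 = 3.70 × 10^-12
Q > Ksp, so Ca3(AsO4)2 will precipitate.

Q = 3.70 × 10^-12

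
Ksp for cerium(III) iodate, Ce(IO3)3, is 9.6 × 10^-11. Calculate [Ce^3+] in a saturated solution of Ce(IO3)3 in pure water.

Ce(IO3)3(s) <=> Ce^3+(aq) + 3 IO3^-(aq)
Ksp = [Ce^3+][IO3^-]^3
For each mole of Ce(IO3)3 that dissolves: [Ce^3+] = s, [IO3^-] = 3s.
Ksp = s(3s)^3 = 27s^4
s^4 = 9.6 × 10^-11 / 27, so s = 1.37 × 10^-3 M
[Ce^3+] = s = 1.4 x 10^-3 M

1.4 x 10^-3 M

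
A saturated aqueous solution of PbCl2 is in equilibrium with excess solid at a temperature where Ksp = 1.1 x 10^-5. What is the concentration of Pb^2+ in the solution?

[Pb^2+] ≈ 1.4 × 10^-2 M

PbCl2(s) ⇌ Pb^2+ + 2 Cl^-
Ksp = [Pb^2+][Cl^-]^2
If s mol/L of PbCl2 dissolves, [Pb^2+] = s and [Cl^-] = 2s.
Ksp = s(2s)^2 = 4s^3
s^3 = 1.1 x 10^-5 / 4, so s = 1.40 × 10^-2 M
[Pb^2+] = s = 1.4 × 10^-2 M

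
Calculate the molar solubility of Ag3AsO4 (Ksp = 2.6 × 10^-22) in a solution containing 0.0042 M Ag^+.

s = 3.5 x 10^-15 M

Ag3AsO4(s) ⇌ 3 Ag^+ + AsO4^3-
Ksp = [Ag^+]^3[AsO4^3-]
If s mol/L dissolves here, [Ag^+] = 0.0042 + 3s ≈ 0.0042, [AsO4^3-] = s (common-ion effect: Ag^+ is already 0.0042 M).
Ksp ≈ (0.0042)^3 × s
s = 3.5 x 10^-15 M
Check: 3s = 1.1 x 10^-14 ≪ 0.0042, so the approximation is valid.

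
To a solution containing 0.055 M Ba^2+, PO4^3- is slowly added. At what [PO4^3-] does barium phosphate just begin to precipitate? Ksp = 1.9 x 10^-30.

Ba3(PO4)2(s) ⇌ 3 Ba^2+(aq) + 2 PO4^3-(aq)
Ksp = [Ba^2+]^3[PO4^3-]^2
Precipitation begins when Q = Ksp. With [Ba^2+] = 0.055 M:
1.9 x 10^-30 = (0.055)^3 × [PO4^3-]^2
[PO4^3-] = (1.9 x 10^-30 / 1.66 × 10^-4)^(1/2) = 1.1 × 10^-13 M

1.1 × 10^-13 M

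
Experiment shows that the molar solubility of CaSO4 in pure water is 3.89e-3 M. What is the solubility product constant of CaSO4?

1.51e-5

CaSO4(s) ⇌ Ca^2+(aq) + SO4^2-(aq)
With molar solubility s: [Ca^2+] = s, [SO4^2-] = s.
Ksp = [Ca^2+][SO4^2-]
Ksp = (s)(s) = s^2
Ksp = (3.89 × 10^-3)^2 = 1.51 × 10^-5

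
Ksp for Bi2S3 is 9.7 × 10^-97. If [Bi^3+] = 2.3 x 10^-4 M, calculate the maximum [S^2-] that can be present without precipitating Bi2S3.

Bi2S3(s) ⇌ 2 Bi^3+ + 3 S^2-
Ksp = [Bi^3+]^2[S^2-]^3
Precipitation begins when Q = Ksp. With [Bi^3+] = 2.3 x 10^-4 M:
9.7 × 10^-97 = (2.3 x 10^-4)^2 × [S^2-]^3
[S^2-] = (9.7 × 10^-97 / 5.29 x 10^-8)^(1/3) = 2.6 × 10^-30 M

[S^2-] = 2.6e-30 M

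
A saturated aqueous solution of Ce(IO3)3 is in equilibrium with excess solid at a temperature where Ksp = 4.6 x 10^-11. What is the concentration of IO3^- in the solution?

3.4e-3 M

Ce(IO3)3(s) ⇌ Ce^3+ + 3 IO3^-
Ksp = [Ce^3+][IO3^-]^3
For each mole of Ce(IO3)3 that dissolves: [Ce^3+] = s, [IO3^-] = 3s.
Ksp = s(3s)^3 = 27s^4
s = (4.6 x 10^-11 / 27)^(1/4) = 1.14 x 10^-3 M
[IO3^-] = 3s = 3.4 × 10^-3 M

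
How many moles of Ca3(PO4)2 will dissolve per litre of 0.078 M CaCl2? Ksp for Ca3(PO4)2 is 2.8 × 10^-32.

Ca3(PO4)2(s) ⇌ 3 Ca^2+(aq) + 2 PO4^3-(aq)
Ksp = [Ca^2+]^3[PO4^3-]^2
If s mol/L dissolves here, [Ca^2+] = 0.078 + 3s ≈ 0.078, [PO4^3-] = 2s (Ksp is small, so little additional dissolves).
Ksp ≈ (0.078)^3 × (2s)^2
s = 3.8 × 10^-15 M
Check: 3s = 1.2 × 10^-14 ≪ 0.078, so the approximation is valid.

3.8e-15 M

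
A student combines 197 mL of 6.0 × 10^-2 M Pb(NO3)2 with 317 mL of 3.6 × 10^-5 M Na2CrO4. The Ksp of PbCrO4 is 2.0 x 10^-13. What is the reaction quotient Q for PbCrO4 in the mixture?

Q ≈ 5.1e-7

Total volume = 197 + 317 = 514 mL.
[Pb^2+] = 6.0 × 10^-2 × (197/514) = 2.30 x 10^-2 M
[CrO4^2-] = 3.6 × 10^-5 × (317/514) = 2.22 x 10^-5 M
PbCrO4(s) ⇌ Pb^2+ + CrO4^2-, so Q = [Pb^2+][CrO4^2-]
Q = (2.30 x 10^-2)(2.22 × 10^-5) = 5.1 × 10^-7
Q > Ksp, so PbCrO4 will precipitate.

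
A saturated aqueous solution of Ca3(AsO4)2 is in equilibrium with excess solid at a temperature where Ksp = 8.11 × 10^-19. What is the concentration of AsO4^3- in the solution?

[AsO4^3-] = 1.89 × 10^-4 M

Ca3(AsO4)2(s) ⇌ 3 Ca^2+ + 2 AsO4^3-
Ksp = [Ca^2+]^3[AsO4^3-]^2
For each mole of Ca3(AsO4)2 that dissolves: [Ca^2+] = 3s, [AsO4^3-] = 2s.
So Ksp = (3s)^3 × (2s)^2 = 108s^5
Solving, s = (8.11 × 10^-19/108)^(1/5) = 9.443 x 10^-5 M
[AsO4^3-] = 2s = 1.89 × 10^-4 M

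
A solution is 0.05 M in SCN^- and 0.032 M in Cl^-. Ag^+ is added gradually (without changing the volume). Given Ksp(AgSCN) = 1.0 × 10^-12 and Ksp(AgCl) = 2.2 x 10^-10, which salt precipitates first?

Precipitation of each salt starts when its ion product equals its Ksp.
For AgSCN: 1.0 × 10^-12 = 0.05 × [Ag^+]  ⇒  [Ag^+] = 2.0 × 10^-11 M.
For AgCl: 2.2 x 10^-10 = 0.032 × [Ag^+]  ⇒  [Ag^+] = 6.9 x 10^-9 M.
The salt with the lower threshold [Ag^+] precipitates first: AgSCN.

AgSCN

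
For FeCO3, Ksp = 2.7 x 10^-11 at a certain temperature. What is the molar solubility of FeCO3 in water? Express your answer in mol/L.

FeCO3(s) ⇌ Fe^2+ + CO3^2-
Ksp = [Fe^2+][CO3^2-]
If s mol/L of FeCO3 dissolves, [Fe^2+] = s and [CO3^2-] = s.
Ksp = (s)(s) = s^2
s = (2.7 x 10^-11)^(1/2) = 5.2 x 10^-6 M

s ≈ 5.2e-6 M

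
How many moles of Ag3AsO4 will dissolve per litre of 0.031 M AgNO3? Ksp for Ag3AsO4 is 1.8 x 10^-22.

s = 6.0 × 10^-18 M

Ag3AsO4(s) ⇌ 3 Ag^+(aq) + AsO4^3-(aq)
Ksp = [Ag^+]^3[AsO4^3-]
Let s = moles of Ag3AsO4 that dissolve per litre. [Ag^+] = 0.031 + 3s ≈ 0.031, [AsO4^3-] = s (since Ag^+ from AgNO3 dominates).
Ksp ≈ (0.031)^3 × s
s = 6.0 × 10^-18 M
Check: 3s = 1.8 × 10^-17 ≪ 0.031, so the approximation is valid.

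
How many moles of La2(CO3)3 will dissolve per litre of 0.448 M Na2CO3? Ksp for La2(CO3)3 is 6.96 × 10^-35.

s ≈ 1.39 x 10^-17 M

La2(CO3)3(s) ⇌ 2 La^3+ + 3 CO3^2-
Ksp = [La^3+]^2[CO3^2-]^3
Let s = moles of La2(CO3)3 that dissolve per litre. [La^3+] = 2s, [CO3^2-] = 0.448 + 3s ≈ 0.448 (since CO3^2- from Na2CO3 dominates).
Ksp ≈ (2s)^2 × (0.448)^3
s = 1.39 x 10^-17 M
Check: 3s = 4.2 × 10^-17 ≪ 0.448, so the approximation is valid.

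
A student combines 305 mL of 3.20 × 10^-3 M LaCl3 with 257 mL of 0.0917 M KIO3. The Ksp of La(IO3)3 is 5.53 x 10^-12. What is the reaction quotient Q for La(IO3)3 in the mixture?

Q ≈ 1.28 × 10^-7

Total volume = 305 + 257 = 562 mL.
[La^3+] = 3.20 x 10^-3 × (305/562) = 1.737 × 10^-3 M
[IO3^-] = 9.17 × 10^-2 × (257/562) = 4.193 × 10^-2 M
La(IO3)3(s) ⇌ La^3+(aq) + 3 IO3^-(aq), so Q = [La^3+][IO3^-]^3
Q = (1.737 x 10^-3)(4.193 x 10^-2)^3 = 1.28 × 10^-7
Q > Ksp, so La(IO3)3 will precipitate.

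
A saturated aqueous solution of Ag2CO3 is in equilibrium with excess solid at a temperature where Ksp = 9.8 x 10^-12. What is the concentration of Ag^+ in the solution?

2.7 × 10^-4 M

Ag2CO3(s) ⇌ 2 Ag^+(aq) + CO3^2-(aq)
Ksp = [Ag^+]^2[CO3^2-]
For each mole of Ag2CO3 that dissolves: [Ag^+] = 2s, [CO3^2-] = s.
Substituting: Ksp = (2s)^2s = 4s^3
Solving, s = (9.8 x 10^-12/4)^(1/3) = 1.35 × 10^-4 M
[Ag^+] = 2s = 2.7 × 10^-4 M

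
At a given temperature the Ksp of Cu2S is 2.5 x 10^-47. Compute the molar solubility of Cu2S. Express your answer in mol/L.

Cu2S(s) ⇌ 2 Cu^+ + S^2-
Ksp = [Cu^+]^2[S^2-]
Let s = molar solubility. Then [Cu^+] = 2s and [S^2-] = s.
Substituting: Ksp = (2s)^2s = 4s^3
s = (2.5 x 10^-47 / 4)^(1/3) = 1.8 × 10^-16 M

s = 1.8 × 10^-16 M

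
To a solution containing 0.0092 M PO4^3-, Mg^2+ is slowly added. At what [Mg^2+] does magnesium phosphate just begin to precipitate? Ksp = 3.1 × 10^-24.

[Mg^2+] = 3.3 × 10^-7 M

Mg3(PO4)2(s) ⇌ 3 Mg^2+(aq) + 2 PO4^3-(aq)
Ksp = [Mg^2+]^3[PO4^3-]^2
Precipitation begins when Q = Ksp. With [PO4^3-] = 0.0092 M:
3.1 × 10^-24 = (0.0092)^2 × [Mg^2+]^3
[Mg^2+] = (3.1 × 10^-24 / 8.46 × 10^-5)^(1/3) = 3.3 x 10^-7 M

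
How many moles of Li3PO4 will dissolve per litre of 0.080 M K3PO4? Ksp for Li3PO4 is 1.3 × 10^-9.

s = 8.4 x 10^-4 M

Li3PO4(s) ⇌ 3 Li^+(aq) + PO4^3-(aq)
Ksp = [Li^+]^3[PO4^3-]
Let s be the molar solubility in this solution. [Li^+] = 3s, [PO4^3-] = 0.080 + s ≈ 0.080 (since PO4^3- from K3PO4 dominates).
Ksp ≈ (3s)^3 × 0.080
s = 8.4 × 10^-4 M
Check: s = 8.4 × 10^-4 ≪ 0.080, so the approximation is valid.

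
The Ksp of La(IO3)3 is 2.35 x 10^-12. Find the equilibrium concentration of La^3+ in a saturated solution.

5.43e-4 M

La(IO3)3(s) ⇌ La^3+(aq) + 3 IO3^-(aq)
Ksp = [La^3+][IO3^-]^3
If s mol/L of La(IO3)3 dissolves, [La^3+] = s and [IO3^-] = 3s.
Ksp = s(3s)^3 = 27s^4
s = (2.35 x 10^-12 / 27)^(1/4) = 5.432 × 10^-4 M
[La^3+] = s = 5.43 x 10^-4 M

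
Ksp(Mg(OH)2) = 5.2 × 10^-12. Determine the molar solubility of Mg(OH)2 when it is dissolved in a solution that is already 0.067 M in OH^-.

Mg(OH)2(s) ⇌ Mg^2+(aq) + 2 OH^-(aq)
Ksp = [Mg^2+][OH^-]^2
Let s = moles of Mg(OH)2 that dissolve per litre. [Mg^2+] = s, [OH^-] = 0.067 + 2s ≈ 0.067 (common-ion effect: OH^- is already 0.067 M).
Ksp ≈ s × (0.067)^2
s = 1.2 × 10^-9 M
Check: 2s = 2.3 × 10^-9 ≪ 0.067, so the approximation is valid.

s ≈ 1.2 × 10^-9 M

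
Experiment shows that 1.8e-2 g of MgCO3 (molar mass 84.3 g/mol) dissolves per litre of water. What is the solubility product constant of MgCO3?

4.6 x 10^-8

Molar solubility s = (1.8 × 10^-2 g/L) / (84.3 g/mol) = 2.14 x 10^-4 M.
MgCO3(s) <=> Mg^2+(aq) + CO3^2-(aq)
For each mole of MgCO3 that dissolves: [Mg^2+] = s, [CO3^2-] = s.
Ksp = [Mg^2+][CO3^2-]
Ksp = s^2
Ksp = (2.14 × 10^-4)^2 = 4.6 x 10^-8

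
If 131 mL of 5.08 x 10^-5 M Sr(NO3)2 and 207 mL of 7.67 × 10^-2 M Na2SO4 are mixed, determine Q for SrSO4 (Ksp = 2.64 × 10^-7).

9.25 x 10^-7

Total volume = 131 + 207 = 338 mL.
[Sr^2+] = 5.08 × 10^-5 × (131/338) = 1.969 × 10^-5 M
[SO4^2-] = 7.67 × 10^-2 × (207/338) = 4.697 × 10^-2 M
SrSO4(s) <=> Sr^2+ + SO4^2-, so Q = [Sr^2+][SO4^2-]
Q = (1.969 x 10^-5)(4.697 x 10^-2) = 9.25 x 10^-7
Q > Ksp, so SrSO4 will precipitate.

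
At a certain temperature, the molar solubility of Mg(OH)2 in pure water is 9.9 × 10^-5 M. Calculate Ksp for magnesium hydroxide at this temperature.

Mg(OH)2(s) <=> Mg^2+ + 2 OH^-
Let s = molar solubility. Then [Mg^2+] = s and [OH^-] = 2s.
Ksp = [Mg^2+][OH^-]^2
So Ksp = s × (2s)^2 = 4s^3
With s = 9.9 × 10^-5: Ksp = 3.9 × 10^-12

Ksp = 3.9 x 10^-12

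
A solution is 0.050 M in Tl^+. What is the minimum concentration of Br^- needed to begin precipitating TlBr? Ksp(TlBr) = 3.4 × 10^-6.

6.8 × 10^-5 M

TlBr(s) ⇌ Tl^+(aq) + Br^-(aq)
Ksp = [Tl^+][Br^-]
Precipitation begins when Q = Ksp. With [Tl^+] = 0.050 M:
3.4 × 10^-6 = (0.050) × [Br^-]
[Br^-] = (3.4 × 10^-6 / 5.0 × 10^-2) = 6.8 x 10^-5 M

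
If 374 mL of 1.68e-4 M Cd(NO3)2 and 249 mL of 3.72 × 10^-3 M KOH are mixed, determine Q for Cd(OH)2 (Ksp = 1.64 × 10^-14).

Q = 2.23e-10

Total volume = 374 + 249 = 623 mL.
[Cd^2+] = 1.68 × 10^-4 × (374/623) = 1.009 × 10^-4 M
[OH^-] = 3.72 x 10^-3 × (249/623) = 1.487 × 10^-3 M
Cd(OH)2(s) ⇌ Cd^2+(aq) + 2 OH^-(aq), so Q = [Cd^2+][OH^-]^2
Q = (1.009 × 10^-4)(1.487 × 10^-3)^2 = 2.23 x 10^-10
Q > Ksp, so Cd(OH)2 will precipitate.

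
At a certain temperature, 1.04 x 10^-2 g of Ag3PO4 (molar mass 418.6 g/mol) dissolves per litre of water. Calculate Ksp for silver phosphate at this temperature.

Ksp ≈ 1.03e-17

Molar solubility s = (1.04 × 10^-2 g/L) / (418.6 g/mol) = 2.484 × 10^-5 M.
Ag3PO4(s) ⇌ 3 Ag^+ + PO4^3-
With molar solubility s: [Ag^+] = 3s, [PO4^3-] = s.
Ksp = [Ag^+]^3[PO4^3-]
Ksp = (3s)^3s = 27s^4
With s = 2.484 × 10^-5: Ksp = 1.03 x 10^-17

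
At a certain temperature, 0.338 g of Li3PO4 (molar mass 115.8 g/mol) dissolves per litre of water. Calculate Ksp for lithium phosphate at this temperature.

Molar solubility s = (3.38 × 10^-1 g/L) / (115.8 g/mol) = 2.919 × 10^-3 M.
Li3PO4(s) <=> 3 Li^+ + PO4^3-
If s mol/L of Li3PO4 dissolves, [Li^+] = 3s and [PO4^3-] = s.
Ksp = [Li^+]^3[PO4^3-]
So Ksp = (3s)^3 × s = 27s^4
With s = 2.919 x 10^-3: Ksp = 1.96 × 10^-9

Ksp = 1.96 x 10^-9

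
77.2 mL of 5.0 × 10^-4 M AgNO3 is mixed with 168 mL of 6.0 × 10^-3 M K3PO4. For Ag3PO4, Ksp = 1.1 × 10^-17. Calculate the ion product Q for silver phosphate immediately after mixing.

Q = 1.6e-14

Total volume = 77.2 + 168 = 245.2 mL.
[Ag^+] = 5.0 × 10^-4 × (77.2/245.2) = 1.57 × 10^-4 M
[PO4^3-] = 6.0 x 10^-3 × (168/245.2) = 4.11 × 10^-3 M
Ag3PO4(s) <=> 3 Ag^+ + PO4^3-, so Q = [Ag^+]^3[PO4^3-]
Q = (1.57 x 10^-4)^3(4.11 x 10^-3) = 1.6 × 10^-14
Q > Ksp, so Ag3PO4 will precipitate.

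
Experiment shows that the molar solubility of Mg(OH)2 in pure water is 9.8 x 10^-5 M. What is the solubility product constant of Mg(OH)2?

3.8 × 10^-12

Mg(OH)2(s) <=> Mg^2+ + 2 OH^-
Let s = molar solubility. Then [Mg^2+] = s and [OH^-] = 2s.
Ksp = [Mg^2+][OH^-]^2
So Ksp = s × (2s)^2 = 4s^3
Ksp = 4 × (9.8 x 10^-5)^3 = 3.8 × 10^-12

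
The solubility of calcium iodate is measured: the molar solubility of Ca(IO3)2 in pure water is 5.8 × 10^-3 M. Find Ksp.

Ca(IO3)2(s) ⇌ Ca^2+(aq) + 2 IO3^-(aq)
Let s = molar solubility. Then [Ca^2+] = s and [IO3^-] = 2s.
Ksp = [Ca^2+][IO3^-]^2
Substituting: Ksp = s(2s)^2 = 4s^3
With s = 5.8 × 10^-3: Ksp = 7.8 × 10^-7

Ksp ≈ 7.8 × 10^-7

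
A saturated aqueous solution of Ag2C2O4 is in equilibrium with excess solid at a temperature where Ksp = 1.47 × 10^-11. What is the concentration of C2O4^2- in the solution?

Ag2C2O4(s) <=> 2 Ag^+ + C2O4^2-
Ksp = [Ag^+]^2[C2O4^2-]
Let s = molar solubility. Then [Ag^+] = 2s and [C2O4^2-] = s.
Ksp = (2s)^2s = 4s^3
s^3 = 1.47 × 10^-11 / 4, so s = 1.543 x 10^-4 M
[C2O4^2-] = s = 1.54 x 10^-4 M

1.54e-4 M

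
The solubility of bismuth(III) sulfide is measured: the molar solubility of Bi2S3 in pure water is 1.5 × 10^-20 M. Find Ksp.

Bi2S3(s) <=> 2 Bi^3+ + 3 S^2-
For each mole of Bi2S3 that dissolves: [Bi^3+] = 2s, [S^2-] = 3s.
Ksp = [Bi^3+]^2[S^2-]^3
Substituting: Ksp = (2s)^2(3s)^3 = 108s^5
Ksp = 108 × (1.5 x 10^-20)^5 = 8.2 × 10^-98

Ksp ≈ 8.2 × 10^-98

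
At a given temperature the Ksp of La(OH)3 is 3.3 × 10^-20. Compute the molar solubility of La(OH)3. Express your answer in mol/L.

La(OH)3(s) <=> La^3+(aq) + 3 OH^-(aq)
Ksp = [La^3+][OH^-]^3
If s mol/L of La(OH)3 dissolves, [La^3+] = s and [OH^-] = 3s.
Substituting: Ksp = s(3s)^3 = 27s^4
s = (3.3 × 10^-20 / 27)^(1/4) = 5.9 x 10^-6 M

s ≈ 5.9 × 10^-6 M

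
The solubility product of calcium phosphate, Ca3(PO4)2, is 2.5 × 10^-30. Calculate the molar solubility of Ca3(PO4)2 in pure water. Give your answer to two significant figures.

Ca3(PO4)2(s) ⇌ 3 Ca^2+(aq) + 2 PO4^3-(aq)
Ksp = [Ca^2+]^3[PO4^3-]^2
Let s = molar solubility. Then [Ca^2+] = 3s and [PO4^3-] = 2s.
Ksp = (3s)^3(2s)^2 = 108s^5
s^5 = 2.5 × 10^-30 / 108, so s = 4.7 × 10^-7 M

s ≈ 4.7 x 10^-7 M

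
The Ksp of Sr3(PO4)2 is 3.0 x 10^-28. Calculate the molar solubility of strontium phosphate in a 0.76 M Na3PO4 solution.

Sr3(PO4)2(s) ⇌ 3 Sr^2+(aq) + 2 PO4^3-(aq)
Ksp = [Sr^2+]^3[PO4^3-]^2
Let s be the molar solubility in this solution. [Sr^2+] = 3s, [PO4^3-] = 0.76 + 2s ≈ 0.76 (Ksp is small, so little additional dissolves).
Ksp ≈ (3s)^3 × (0.76)^2
s = 2.7 x 10^-10 M
Check: 2s = 5.4 x 10^-10 ≪ 0.76, so the approximation is valid.

s = 2.7e-10 M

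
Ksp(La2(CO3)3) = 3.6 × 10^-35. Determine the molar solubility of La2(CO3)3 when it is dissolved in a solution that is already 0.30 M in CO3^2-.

s = 1.8e-17 M

La2(CO3)3(s) ⇌ 2 La^3+ + 3 CO3^2-
Ksp = [La^3+]^2[CO3^2-]^3
If s mol/L dissolves here, [La^3+] = 2s, [CO3^2-] = 0.30 + 3s ≈ 0.30 (since the CO3^2- already present dominates).
Ksp ≈ (2s)^2 × (0.30)^3
s = 1.8 × 10^-17 M
Check: 3s = 5.5 × 10^-17 ≪ 0.30, so the approximation is valid.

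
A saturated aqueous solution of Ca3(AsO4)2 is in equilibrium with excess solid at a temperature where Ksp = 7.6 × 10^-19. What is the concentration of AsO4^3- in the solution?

[AsO4^3-] = 1.9 × 10^-4 M

Ca3(AsO4)2(s) ⇌ 3 Ca^2+ + 2 AsO4^3-
Ksp = [Ca^2+]^3[AsO4^3-]^2
If s mol/L of Ca3(AsO4)2 dissolves, [Ca^2+] = 3s and [AsO4^3-] = 2s.
Substituting: Ksp = (3s)^3(2s)^2 = 108s^5
s^5 = 7.6 × 10^-19 / 108, so s = 9.32 × 10^-5 M
[AsO4^3-] = 2s = 1.9 × 10^-4 M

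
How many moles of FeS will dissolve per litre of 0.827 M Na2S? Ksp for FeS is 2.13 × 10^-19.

FeS(s) ⇌ Fe^2+ + S^2-
Ksp = [Fe^2+][S^2-]
If s mol/L dissolves here, [Fe^2+] = s, [S^2-] = 0.827 + s ≈ 0.827 (since S^2- from Na2S dominates).
Ksp ≈ s × 0.827
s = 2.58 x 10^-19 M
Check: s = 2.6 × 10^-19 ≪ 0.827, so the approximation is valid.

s = 2.58 × 10^-19 M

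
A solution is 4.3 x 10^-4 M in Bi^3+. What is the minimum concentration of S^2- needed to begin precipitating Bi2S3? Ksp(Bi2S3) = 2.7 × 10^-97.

[S^2-] ≈ 1.1e-30 M

Bi2S3(s) ⇌ 2 Bi^3+(aq) + 3 S^2-(aq)
Ksp = [Bi^3+]^2[S^2-]^3
Precipitation begins when Q = Ksp. With [Bi^3+] = 4.3 x 10^-4 M:
2.7 × 10^-97 = (4.3 x 10^-4)^2 × [S^2-]^3
[S^2-] = (2.7 × 10^-97 / 1.85 x 10^-7)^(1/3) = 1.1 x 10^-30 M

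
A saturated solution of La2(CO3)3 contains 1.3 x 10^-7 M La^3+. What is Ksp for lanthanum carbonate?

1.3e-34

La2(CO3)3(s) <=> 2 La^3+(aq) + 3 CO3^2-(aq)
Stoichiometry gives [CO3^2-] = (3/2)[La^3+] = 1.95 × 10^-7 M.
Ksp = [La^3+]^2[CO3^2-]^3
Ksp = (1.3 × 10^-7)^2 × (1.95 × 10^-7)^3 = 1.3 × 10^-34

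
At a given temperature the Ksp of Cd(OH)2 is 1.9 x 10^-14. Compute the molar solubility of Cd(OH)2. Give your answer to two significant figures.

1.7e-5 M

Cd(OH)2(s) <=> Cd^2+ + 2 OH^-
Ksp = [Cd^2+][OH^-]^2
For each mole of Cd(OH)2 that dissolves: [Cd^2+] = s, [OH^-] = 2s.
Ksp = s(2s)^2 = 4s^3
Solving, s = (1.9 x 10^-14/4)^(1/3) = 1.7 × 10^-5 M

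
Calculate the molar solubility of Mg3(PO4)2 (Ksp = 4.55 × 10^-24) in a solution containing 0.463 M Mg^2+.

s = 3.39 x 10^-12 M

Mg3(PO4)2(s) <=> 3 Mg^2+ + 2 PO4^3-
Ksp = [Mg^2+]^3[PO4^3-]^2
Let s be the molar solubility in this solution. [Mg^2+] = 0.463 + 3s ≈ 0.463, [PO4^3-] = 2s (Ksp is small, so little additional dissolves).
Ksp ≈ (0.463)^3 × (2s)^2
s = 3.39 x 10^-12 M
Check: 3s = 1.0 x 10^-11 ≪ 0.463, so the approximation is valid.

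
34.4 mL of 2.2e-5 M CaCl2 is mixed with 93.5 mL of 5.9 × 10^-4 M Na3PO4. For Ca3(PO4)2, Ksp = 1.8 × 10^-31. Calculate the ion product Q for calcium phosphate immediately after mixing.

Total volume = 34.4 + 93.5 = 127.9 mL.
[Ca^2+] = 2.2 × 10^-5 × (34.4/127.9) = 5.92 × 10^-6 M
[PO4^3-] = 5.9 x 10^-4 × (93.5/127.9) = 4.31 × 10^-4 M
Ca3(PO4)2(s) ⇌ 3 Ca^2+ + 2 PO4^3-, so Q = [Ca^2+]^3[PO4^3-]^2
Q = (5.92 x 10^-6)^3(4.31 × 10^-4)^2 = 3.9 × 10^-23
Q > Ksp, so Ca3(PO4)2 will precipitate.

Q = 3.9 × 10^-23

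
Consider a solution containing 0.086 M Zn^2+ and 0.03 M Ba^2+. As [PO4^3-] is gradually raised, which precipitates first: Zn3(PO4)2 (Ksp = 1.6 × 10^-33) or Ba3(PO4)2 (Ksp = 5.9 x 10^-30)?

Zn3(PO4)2

Precipitation of each salt starts when its ion product equals its Ksp.
For Zn3(PO4)2: 1.6 × 10^-33 = (0.086)^3 × [PO4^3-]^2  ⇒  [PO4^3-] = 1.6 × 10^-15 M.
For Ba3(PO4)2: 5.9 x 10^-30 = (0.03)^3 × [PO4^3-]^2  ⇒  [PO4^3-] = 4.7 x 10^-13 M.
The salt with the lower threshold [PO4^3-] precipitates first: Zn3(PO4)2.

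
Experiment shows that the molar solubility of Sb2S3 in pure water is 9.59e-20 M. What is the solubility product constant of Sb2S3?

Sb2S3(s) ⇌ 2 Sb^3+ + 3 S^2-
Let s = molar solubility. Then [Sb^3+] = 2s and [S^2-] = 3s.
Ksp = [Sb^3+]^2[S^2-]^3
Ksp = (2s)^2(3s)^3 = 108s^5
Ksp = 108 × (9.59 x 10^-20)^5 = 8.76 × 10^-94

Ksp = 8.76e-94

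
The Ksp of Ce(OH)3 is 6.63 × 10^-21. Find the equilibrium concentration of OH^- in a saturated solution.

[OH^-] ≈ 1.19 × 10^-5 M

Ce(OH)3(s) ⇌ Ce^3+(aq) + 3 OH^-(aq)
Ksp = [Ce^3+][OH^-]^3
If s mol/L of Ce(OH)3 dissolves, [Ce^3+] = s and [OH^-] = 3s.
Substituting: Ksp = s(3s)^3 = 27s^4
s^4 = 6.63 × 10^-21 / 27, so s = 3.959 × 10^-6 M
[OH^-] = 3s = 1.19 x 10^-5 M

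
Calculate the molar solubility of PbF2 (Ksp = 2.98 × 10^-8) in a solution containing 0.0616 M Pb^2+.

3.48 × 10^-4 M

PbF2(s) ⇌ Pb^2+(aq) + 2 F^-(aq)
Ksp = [Pb^2+][F^-]^2
If s mol/L dissolves here, [Pb^2+] = 0.0616 + s ≈ 0.0616, [F^-] = 2s (common-ion effect: Pb^2+ is already 0.0616 M).
Ksp ≈ 0.0616 × (2s)^2
s = 3.48 × 10^-4 M
Check: s = 3.5 × 10^-4 ≪ 0.0616, so the approximation is valid.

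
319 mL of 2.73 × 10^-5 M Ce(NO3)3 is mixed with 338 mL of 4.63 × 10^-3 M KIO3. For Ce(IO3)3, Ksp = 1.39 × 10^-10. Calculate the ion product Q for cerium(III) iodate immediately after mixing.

Total volume = 319 + 338 = 657 mL.
[Ce^3+] = 2.73 × 10^-5 × (319/657) = 1.326 × 10^-5 M
[IO3^-] = 4.63 × 10^-3 × (338/657) = 2.382 x 10^-3 M
Ce(IO3)3(s) <=> Ce^3+(aq) + 3 IO3^-(aq), so Q = [Ce^3+][IO3^-]^3
Q = (1.326 × 10^-5)(2.382 x 10^-3)^3 = 1.79 × 10^-13
Q < Ksp, so no precipitate of Ce(IO3)3 forms.

Q = 1.79 × 10^-13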